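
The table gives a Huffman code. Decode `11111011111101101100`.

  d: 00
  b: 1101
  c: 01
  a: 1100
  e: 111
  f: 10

Read left to right; each codeword is recognised as soon as it completes (prefix code):
  111→e | 1101→b | 111→e | 1101→b | 10→f | 1100→a
Decoded message: ebebfa

ebebfa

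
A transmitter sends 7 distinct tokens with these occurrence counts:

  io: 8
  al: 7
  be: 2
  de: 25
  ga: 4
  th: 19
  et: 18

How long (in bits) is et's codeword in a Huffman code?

Huffman merges, smallest pair first:
merge be(2) and ga(4): 6
merge 6 and al(7): 13
merge io(8) and 13: 21
merge et(18) and th(19): 37
merge 21 and de(25): 46
merge 37 and 46: 83
The subtree containing et is merged 2 times, so code length = 2.

2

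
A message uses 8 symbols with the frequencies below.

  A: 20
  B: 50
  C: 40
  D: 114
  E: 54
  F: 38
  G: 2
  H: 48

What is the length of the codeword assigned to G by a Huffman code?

Huffman merges, smallest pair first:
combine G(2), A(20) → 22
combine 22, F(38) → 60
combine C(40), H(48) → 88
combine B(50), E(54) → 104
combine 60, 88 → 148
combine 104, D(114) → 218
combine 148, 218 → 366
G's leaf is at depth 4, giving a 4-bit codeword.

4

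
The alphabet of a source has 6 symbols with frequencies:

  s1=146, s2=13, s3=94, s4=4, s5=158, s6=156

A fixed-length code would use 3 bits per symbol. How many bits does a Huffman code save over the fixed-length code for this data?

443

Fixed-length: 3 bits × 571 symbols = 1713 bits.
Huffman merges:
s4(4) + s2(13) → 17
17 + s3(94) → 111
111 + s1(146) → 257
s6(156) + s5(158) → 314
257 + 314 → 571
Huffman total = 17 + 111 + 257 + 314 + 571 = 1270 bits.
Saving = 1713 − 1270 = 443 bits.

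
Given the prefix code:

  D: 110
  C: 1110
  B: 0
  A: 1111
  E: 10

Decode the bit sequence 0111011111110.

Read left to right; each codeword is recognised as soon as it completes (prefix code):
  0→B | 1110→C | 1111→A | 1110→C
Decoded message: BCAC

BCAC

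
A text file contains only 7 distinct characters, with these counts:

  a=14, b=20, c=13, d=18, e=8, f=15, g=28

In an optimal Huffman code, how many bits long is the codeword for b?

Build the tree from the bottom:
combine e(8), c(13) → 21
combine a(14), f(15) → 29
combine d(18), b(20) → 38
combine 21, g(28) → 49
combine 29, 38 → 67
combine 49, 67 → 116
The subtree containing b is merged 3 times, so code length = 3.

3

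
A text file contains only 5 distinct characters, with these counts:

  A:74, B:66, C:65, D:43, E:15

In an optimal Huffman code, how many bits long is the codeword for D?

Repeatedly merge the two smallest:
E(15) + D(43) → 58
58 + C(65) → 123
B(66) + A(74) → 140
123 + 140 → 263
D sits 3 levels below the root, so its codeword is 3 bits.

3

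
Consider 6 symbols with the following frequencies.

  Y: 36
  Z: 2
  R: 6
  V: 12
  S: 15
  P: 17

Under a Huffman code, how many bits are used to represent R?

Repeatedly merge the two smallest:
merge Z(2) and R(6): 8
merge 8 and V(12): 20
merge S(15) and P(17): 32
merge 20 and 32: 52
merge Y(36) and 52: 88
R sits 4 levels below the root, so its codeword is 4 bits.

4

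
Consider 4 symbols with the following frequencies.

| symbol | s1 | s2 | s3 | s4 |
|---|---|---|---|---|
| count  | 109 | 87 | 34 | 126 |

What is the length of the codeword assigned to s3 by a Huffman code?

3

Build the tree from the bottom:
merge s3(34) and s2(87): 121
merge s1(109) and 121: 230
merge s4(126) and 230: 356
s3's leaf is at depth 3, giving a 3-bit codeword.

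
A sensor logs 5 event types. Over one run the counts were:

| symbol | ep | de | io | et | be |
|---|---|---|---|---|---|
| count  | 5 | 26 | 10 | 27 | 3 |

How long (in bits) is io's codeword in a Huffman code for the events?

3

Huffman merges, smallest pair first:
merge be(3) and ep(5): 8
merge 8 and io(10): 18
merge 18 and de(26): 44
merge et(27) and 44: 71
The subtree containing io is merged 3 times, so code length = 3.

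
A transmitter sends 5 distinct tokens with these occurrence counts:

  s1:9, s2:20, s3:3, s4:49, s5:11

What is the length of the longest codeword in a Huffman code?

Merge the two lowest-weight nodes at each step:
merge s3(3) and s1(9): 12
merge s5(11) and 12: 23
merge s2(20) and 23: 43
merge 43 and s4(49): 92
The rarest symbols sit at the bottom; the longest codeword is 4 bits.

4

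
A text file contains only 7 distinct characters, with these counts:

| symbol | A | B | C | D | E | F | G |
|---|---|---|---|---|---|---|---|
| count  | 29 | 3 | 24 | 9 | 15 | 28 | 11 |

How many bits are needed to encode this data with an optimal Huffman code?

Build the Huffman tree bottom-up:
B(3) + D(9) → 12
G(11) + 12 → 23
E(15) + 23 → 38
C(24) + F(28) → 52
A(29) + 38 → 67
52 + 67 → 119
Each symbol's bit-cost is frequency × depth; summing gives 311 bits (equivalently 12 + 23 + 38 + 52 + 67 + 119).

311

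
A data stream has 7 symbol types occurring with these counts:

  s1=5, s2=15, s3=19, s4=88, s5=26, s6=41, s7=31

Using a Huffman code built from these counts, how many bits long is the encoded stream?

558

Merge the two smallest weights repeatedly:
merge s1(5) and s2(15): 20
merge s3(19) and 20: 39
merge s5(26) and s7(31): 57
merge 39 and s6(41): 80
merge 57 and 80: 137
merge s4(88) and 137: 225
Each symbol's bit-cost is frequency × depth; summing gives 558 bits (equivalently 20 + 39 + 57 + 80 + 137 + 225).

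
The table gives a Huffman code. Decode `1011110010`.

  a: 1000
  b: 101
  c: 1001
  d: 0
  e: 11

becd

Read left to right; each codeword is recognised as soon as it completes (prefix code):
  101→b | 11→e | 1001→c | 0→d
Decoded message: becd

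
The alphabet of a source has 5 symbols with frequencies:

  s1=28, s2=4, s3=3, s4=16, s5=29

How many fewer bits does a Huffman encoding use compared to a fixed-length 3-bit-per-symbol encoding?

Fixed-length: 3 bits × 80 symbols = 240 bits.
Huffman merges:
s3(3) + s2(4) → 7
7 + s4(16) → 23
23 + s1(28) → 51
s5(29) + 51 → 80
Huffman total = 7 + 23 + 51 + 80 = 161 bits.
Saving = 240 − 161 = 79 bits.

79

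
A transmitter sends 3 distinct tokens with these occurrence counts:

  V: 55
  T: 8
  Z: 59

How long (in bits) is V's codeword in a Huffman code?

Repeatedly merge the two smallest:
merge T(8) and V(55): 63
merge Z(59) and 63: 122
V's leaf is at depth 2, giving a 2-bit codeword.

2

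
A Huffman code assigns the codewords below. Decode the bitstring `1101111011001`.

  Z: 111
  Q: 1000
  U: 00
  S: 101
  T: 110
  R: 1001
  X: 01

TZSR

Read left to right; each codeword is recognised as soon as it completes (prefix code):
  110→T | 111→Z | 101→S | 1001→R
Decoded message: TZSR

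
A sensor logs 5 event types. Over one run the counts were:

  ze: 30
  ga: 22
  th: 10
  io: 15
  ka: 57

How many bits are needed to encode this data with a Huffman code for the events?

Build the Huffman tree bottom-up:
combine th(10), io(15) → 25
combine ga(22), 25 → 47
combine ze(30), 47 → 77
combine ka(57), 77 → 134
Total encoded bits = sum of merged weights = 25 + 47 + 77 + 134 = 283.

283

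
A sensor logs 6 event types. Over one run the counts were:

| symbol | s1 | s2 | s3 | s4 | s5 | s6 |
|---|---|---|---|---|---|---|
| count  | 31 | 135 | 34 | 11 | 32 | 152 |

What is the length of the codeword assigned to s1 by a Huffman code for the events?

4

Repeatedly merge the two smallest:
s4(11) + s1(31) → 42
s5(32) + s3(34) → 66
42 + 66 → 108
108 + s2(135) → 243
s6(152) + 243 → 395
s1's leaf is at depth 4, giving a 4-bit codeword.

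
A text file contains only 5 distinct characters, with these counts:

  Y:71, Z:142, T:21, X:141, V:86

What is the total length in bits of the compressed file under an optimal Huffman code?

1014

Build the Huffman tree bottom-up:
T(21) + Y(71) → 92
V(86) + 92 → 178
X(141) + Z(142) → 283
178 + 283 → 461
The encoded length is the sum of every internal node's weight: 92 + 178 + 283 + 461 = 1014 bits.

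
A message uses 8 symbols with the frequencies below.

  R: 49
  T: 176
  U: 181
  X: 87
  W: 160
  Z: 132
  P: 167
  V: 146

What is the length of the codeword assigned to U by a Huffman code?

Build the tree from the bottom:
merge R(49) and X(87): 136
merge Z(132) and 136: 268
merge V(146) and W(160): 306
merge P(167) and T(176): 343
merge U(181) and 268: 449
merge 306 and 343: 649
merge 449 and 649: 1098
U sits 2 levels below the root, so its codeword is 2 bits.

2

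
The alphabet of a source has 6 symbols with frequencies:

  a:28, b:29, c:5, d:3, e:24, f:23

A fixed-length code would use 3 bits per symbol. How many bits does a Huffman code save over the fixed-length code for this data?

Fixed-length: 3 bits × 112 symbols = 336 bits.
Huffman merges:
combine d(3), c(5) → 8
combine 8, f(23) → 31
combine e(24), a(28) → 52
combine b(29), 31 → 60
combine 52, 60 → 112
Huffman total = 8 + 31 + 52 + 60 + 112 = 263 bits.
Saving = 336 − 263 = 73 bits.

73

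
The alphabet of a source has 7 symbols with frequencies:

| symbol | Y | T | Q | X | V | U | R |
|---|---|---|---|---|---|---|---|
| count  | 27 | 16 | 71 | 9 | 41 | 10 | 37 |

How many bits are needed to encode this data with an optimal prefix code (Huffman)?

538

Greedily combine the two least-frequent nodes:
X(9) + U(10) → 19
T(16) + 19 → 35
Y(27) + 35 → 62
R(37) + V(41) → 78
62 + Q(71) → 133
78 + 133 → 211
The encoded length is the sum of every internal node's weight: 19 + 35 + 62 + 78 + 133 + 211 = 538 bits.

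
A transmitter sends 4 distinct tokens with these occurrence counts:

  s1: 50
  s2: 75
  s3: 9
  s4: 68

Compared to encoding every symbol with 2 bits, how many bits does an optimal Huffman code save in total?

Fixed-length: 2 bits × 202 symbols = 404 bits.
Huffman merges:
s3(9) + s1(50) → 59
59 + s4(68) → 127
s2(75) + 127 → 202
Huffman total = 59 + 127 + 202 = 388 bits.
Saving = 404 − 388 = 16 bits.

16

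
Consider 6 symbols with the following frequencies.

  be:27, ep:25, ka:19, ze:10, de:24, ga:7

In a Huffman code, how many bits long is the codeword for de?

2

Repeatedly merge the two smallest:
combine ga(7), ze(10) → 17
combine 17, ka(19) → 36
combine de(24), ep(25) → 49
combine be(27), 36 → 63
combine 49, 63 → 112
The subtree containing de is merged 2 times, so code length = 2.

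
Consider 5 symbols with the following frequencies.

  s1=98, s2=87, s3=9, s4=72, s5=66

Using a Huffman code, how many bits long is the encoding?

739

Merge the two smallest weights repeatedly:
merge s3(9) and s5(66): 75
merge s4(72) and 75: 147
merge s2(87) and s1(98): 185
merge 147 and 185: 332
Total encoded bits = sum of merged weights = 75 + 147 + 185 + 332 = 739.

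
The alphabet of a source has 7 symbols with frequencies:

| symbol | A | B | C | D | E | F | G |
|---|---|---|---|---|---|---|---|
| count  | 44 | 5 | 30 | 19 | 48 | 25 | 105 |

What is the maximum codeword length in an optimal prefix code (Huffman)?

Merge the two lowest-weight nodes at each step:
merge B(5) and D(19): 24
merge 24 and F(25): 49
merge C(30) and A(44): 74
merge E(48) and 49: 97
merge 74 and 97: 171
merge G(105) and 171: 276
The rarest symbols sit at the bottom; the longest codeword is 5 bits.

5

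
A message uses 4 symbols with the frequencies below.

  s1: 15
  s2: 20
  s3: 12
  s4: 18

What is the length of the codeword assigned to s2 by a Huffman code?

Build the tree from the bottom:
merge s3(12) and s1(15): 27
merge s4(18) and s2(20): 38
merge 27 and 38: 65
s2's leaf is at depth 2, giving a 2-bit codeword.

2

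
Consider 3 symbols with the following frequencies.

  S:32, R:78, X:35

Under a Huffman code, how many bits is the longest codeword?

Merge the two lowest-weight nodes at each step:
combine S(32), X(35) → 67
combine 67, R(78) → 145
The rarest symbols sit at the bottom; the longest codeword is 2 bits.

2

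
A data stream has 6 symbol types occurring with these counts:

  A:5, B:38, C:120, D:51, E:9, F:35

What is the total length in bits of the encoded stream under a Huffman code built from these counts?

Merge the two smallest weights repeatedly:
merge A(5) and E(9): 14
merge 14 and F(35): 49
merge B(38) and 49: 87
merge D(51) and 87: 138
merge C(120) and 138: 258
Each symbol's bit-cost is frequency × depth; summing gives 546 bits (equivalently 14 + 49 + 87 + 138 + 258).

546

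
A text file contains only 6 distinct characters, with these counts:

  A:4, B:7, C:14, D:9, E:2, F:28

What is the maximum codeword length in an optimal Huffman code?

5

Merge the two lowest-weight nodes at each step:
E(2) + A(4) → 6
6 + B(7) → 13
D(9) + 13 → 22
C(14) + 22 → 36
F(28) + 36 → 64
Maximum depth reached is 5.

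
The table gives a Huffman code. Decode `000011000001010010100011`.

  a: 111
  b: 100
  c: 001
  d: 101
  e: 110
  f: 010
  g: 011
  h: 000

hghcffbg

Read left to right; each codeword is recognised as soon as it completes (prefix code):
  000→h | 011→g | 000→h | 001→c | 010→f | 010→f | 100→b | 011→g
Decoded message: hghcffbg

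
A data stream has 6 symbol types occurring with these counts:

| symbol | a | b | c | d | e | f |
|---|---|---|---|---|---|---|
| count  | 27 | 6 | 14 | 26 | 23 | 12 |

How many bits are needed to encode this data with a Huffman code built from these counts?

266

Build the Huffman tree bottom-up:
combine b(6), f(12) → 18
combine c(14), 18 → 32
combine e(23), d(26) → 49
combine a(27), 32 → 59
combine 49, 59 → 108
The encoded length is the sum of every internal node's weight: 18 + 32 + 49 + 59 + 108 = 266 bits.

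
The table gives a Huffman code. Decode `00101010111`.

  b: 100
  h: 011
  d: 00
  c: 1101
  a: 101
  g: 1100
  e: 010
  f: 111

Read left to right; each codeword is recognised as soon as it completes (prefix code):
  00→d | 101→a | 010→e | 111→f
Decoded message: daef

daef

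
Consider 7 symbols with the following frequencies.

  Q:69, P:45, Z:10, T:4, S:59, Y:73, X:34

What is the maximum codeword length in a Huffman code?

5

Merge the two lowest-weight nodes at each step:
T(4) + Z(10) → 14
14 + X(34) → 48
P(45) + 48 → 93
S(59) + Q(69) → 128
Y(73) + 93 → 166
128 + 166 → 294
The first pair merged (T, Z) ends up deepest, at depth 5.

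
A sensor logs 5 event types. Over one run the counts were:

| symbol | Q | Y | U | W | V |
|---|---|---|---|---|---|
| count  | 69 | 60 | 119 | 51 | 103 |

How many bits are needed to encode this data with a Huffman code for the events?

915

Greedily combine the two least-frequent nodes:
combine W(51), Y(60) → 111
combine Q(69), V(103) → 172
combine 111, U(119) → 230
combine 172, 230 → 402
Total encoded bits = sum of merged weights = 111 + 172 + 230 + 402 = 915.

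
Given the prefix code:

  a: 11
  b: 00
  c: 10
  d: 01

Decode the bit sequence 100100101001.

cdbccd

Read left to right; each codeword is recognised as soon as it completes (prefix code):
  10→c | 01→d | 00→b | 10→c | 10→c | 01→d
Decoded message: cdbccd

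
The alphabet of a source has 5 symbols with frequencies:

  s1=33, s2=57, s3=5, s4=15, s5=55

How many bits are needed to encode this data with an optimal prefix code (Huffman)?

346

Greedily combine the two least-frequent nodes:
combine s3(5), s4(15) → 20
combine 20, s1(33) → 53
combine 53, s5(55) → 108
combine s2(57), 108 → 165
The encoded length is the sum of every internal node's weight: 20 + 53 + 108 + 165 = 346 bits.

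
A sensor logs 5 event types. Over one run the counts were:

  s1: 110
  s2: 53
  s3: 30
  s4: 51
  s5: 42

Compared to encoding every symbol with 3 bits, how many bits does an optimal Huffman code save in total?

Fixed-length: 3 bits × 286 symbols = 858 bits.
Huffman merges:
merge s3(30) and s5(42): 72
merge s4(51) and s2(53): 104
merge 72 and 104: 176
merge s1(110) and 176: 286
Huffman total = 72 + 104 + 176 + 286 = 638 bits.
Saving = 858 − 638 = 220 bits.

220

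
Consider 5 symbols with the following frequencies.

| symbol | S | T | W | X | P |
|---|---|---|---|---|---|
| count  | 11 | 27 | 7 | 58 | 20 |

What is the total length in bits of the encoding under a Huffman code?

244

Merge the two smallest weights repeatedly:
merge W(7) and S(11): 18
merge 18 and P(20): 38
merge T(27) and 38: 65
merge X(58) and 65: 123
The encoded length is the sum of every internal node's weight: 18 + 38 + 65 + 123 = 244 bits.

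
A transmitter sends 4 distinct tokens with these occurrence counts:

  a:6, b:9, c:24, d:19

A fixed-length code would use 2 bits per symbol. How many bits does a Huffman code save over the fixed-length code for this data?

9

Fixed-length: 2 bits × 58 symbols = 116 bits.
Huffman merges:
merge a(6) and b(9): 15
merge 15 and d(19): 34
merge c(24) and 34: 58
Huffman total = 15 + 34 + 58 = 107 bits.
Saving = 116 − 107 = 9 bits.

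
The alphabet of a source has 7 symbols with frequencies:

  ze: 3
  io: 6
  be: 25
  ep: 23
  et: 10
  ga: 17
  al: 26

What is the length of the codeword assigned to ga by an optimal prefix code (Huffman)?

Huffman merges, smallest pair first:
merge ze(3) and io(6): 9
merge 9 and et(10): 19
merge ga(17) and 19: 36
merge ep(23) and be(25): 48
merge al(26) and 36: 62
merge 48 and 62: 110
ga sits 3 levels below the root, so its codeword is 3 bits.

3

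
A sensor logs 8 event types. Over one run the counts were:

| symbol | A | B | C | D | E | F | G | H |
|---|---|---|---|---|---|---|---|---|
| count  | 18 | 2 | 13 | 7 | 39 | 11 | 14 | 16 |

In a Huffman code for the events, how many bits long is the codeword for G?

Repeatedly merge the two smallest:
B(2) + D(7) → 9
9 + F(11) → 20
C(13) + G(14) → 27
H(16) + A(18) → 34
20 + 27 → 47
34 + E(39) → 73
47 + 73 → 120
The subtree containing G is merged 3 times, so code length = 3.

3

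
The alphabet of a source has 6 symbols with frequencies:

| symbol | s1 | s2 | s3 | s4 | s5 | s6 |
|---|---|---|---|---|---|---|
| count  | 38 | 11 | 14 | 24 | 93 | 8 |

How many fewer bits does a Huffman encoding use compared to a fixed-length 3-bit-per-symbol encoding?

Fixed-length: 3 bits × 188 symbols = 564 bits.
Huffman merges:
merge s6(8) and s2(11): 19
merge s3(14) and 19: 33
merge s4(24) and 33: 57
merge s1(38) and 57: 95
merge s5(93) and 95: 188
Huffman total = 19 + 33 + 57 + 95 + 188 = 392 bits.
Saving = 564 − 392 = 172 bits.

172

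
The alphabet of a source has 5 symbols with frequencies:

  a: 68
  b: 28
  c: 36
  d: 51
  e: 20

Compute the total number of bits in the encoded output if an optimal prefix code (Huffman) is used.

454

Build the Huffman tree bottom-up:
combine e(20), b(28) → 48
combine c(36), 48 → 84
combine d(51), a(68) → 119
combine 84, 119 → 203
Total encoded bits = sum of merged weights = 48 + 84 + 119 + 203 = 454.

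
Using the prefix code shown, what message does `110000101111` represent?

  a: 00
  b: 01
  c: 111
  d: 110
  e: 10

Read left to right; each codeword is recognised as soon as it completes (prefix code):
  110→d | 00→a | 01→b | 01→b | 111→c
Decoded message: dabbc

dabbc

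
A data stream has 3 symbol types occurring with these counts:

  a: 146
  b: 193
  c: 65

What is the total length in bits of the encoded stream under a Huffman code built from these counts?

Build the Huffman tree bottom-up:
combine c(65), a(146) → 211
combine b(193), 211 → 404
The encoded length is the sum of every internal node's weight: 211 + 404 = 615 bits.

615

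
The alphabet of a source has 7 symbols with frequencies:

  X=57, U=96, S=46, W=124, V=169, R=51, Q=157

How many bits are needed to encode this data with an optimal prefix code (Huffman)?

Build the Huffman tree bottom-up:
combine S(46), R(51) → 97
combine X(57), U(96) → 153
combine 97, W(124) → 221
combine 153, Q(157) → 310
combine V(169), 221 → 390
combine 310, 390 → 700
Each symbol's bit-cost is frequency × depth; summing gives 1871 bits (equivalently 97 + 153 + 221 + 310 + 390 + 700).

1871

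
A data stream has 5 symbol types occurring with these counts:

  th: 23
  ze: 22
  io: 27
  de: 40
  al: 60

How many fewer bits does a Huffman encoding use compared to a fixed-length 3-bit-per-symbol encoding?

127

Fixed-length: 3 bits × 172 symbols = 516 bits.
Huffman merges:
combine ze(22), th(23) → 45
combine io(27), de(40) → 67
combine 45, al(60) → 105
combine 67, 105 → 172
Huffman total = 45 + 67 + 105 + 172 = 389 bits.
Saving = 516 − 389 = 127 bits.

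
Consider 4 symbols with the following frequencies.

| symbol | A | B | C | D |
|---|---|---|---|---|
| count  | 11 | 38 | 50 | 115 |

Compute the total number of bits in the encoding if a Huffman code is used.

Build the Huffman tree bottom-up:
A(11) + B(38) → 49
49 + C(50) → 99
99 + D(115) → 214
Each symbol's bit-cost is frequency × depth; summing gives 362 bits (equivalently 49 + 99 + 214).

362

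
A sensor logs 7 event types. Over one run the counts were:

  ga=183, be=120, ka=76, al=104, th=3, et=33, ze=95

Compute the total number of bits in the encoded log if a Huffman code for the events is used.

1575

Build the Huffman tree bottom-up:
combine th(3), et(33) → 36
combine 36, ka(76) → 112
combine ze(95), al(104) → 199
combine 112, be(120) → 232
combine ga(183), 199 → 382
combine 232, 382 → 614
Each symbol's bit-cost is frequency × depth; summing gives 1575 bits (equivalently 36 + 112 + 199 + 232 + 382 + 614).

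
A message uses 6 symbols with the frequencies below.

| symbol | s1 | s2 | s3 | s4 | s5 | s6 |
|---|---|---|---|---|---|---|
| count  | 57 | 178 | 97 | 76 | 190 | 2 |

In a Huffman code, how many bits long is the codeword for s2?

Build the tree from the bottom:
merge s6(2) and s1(57): 59
merge 59 and s4(76): 135
merge s3(97) and 135: 232
merge s2(178) and s5(190): 368
merge 232 and 368: 600
s2 sits 2 levels below the root, so its codeword is 2 bits.

2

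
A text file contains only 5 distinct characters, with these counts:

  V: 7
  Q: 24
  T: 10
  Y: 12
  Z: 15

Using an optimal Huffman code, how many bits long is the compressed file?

Greedily combine the two least-frequent nodes:
V(7) + T(10) → 17
Y(12) + Z(15) → 27
17 + Q(24) → 41
27 + 41 → 68
The encoded length is the sum of every internal node's weight: 17 + 27 + 41 + 68 = 153 bits.

153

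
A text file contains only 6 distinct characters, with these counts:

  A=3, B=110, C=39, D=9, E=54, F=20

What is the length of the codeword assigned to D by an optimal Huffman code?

Build the tree from the bottom:
merge A(3) and D(9): 12
merge 12 and F(20): 32
merge 32 and C(39): 71
merge E(54) and 71: 125
merge B(110) and 125: 235
D's leaf is at depth 5, giving a 5-bit codeword.

5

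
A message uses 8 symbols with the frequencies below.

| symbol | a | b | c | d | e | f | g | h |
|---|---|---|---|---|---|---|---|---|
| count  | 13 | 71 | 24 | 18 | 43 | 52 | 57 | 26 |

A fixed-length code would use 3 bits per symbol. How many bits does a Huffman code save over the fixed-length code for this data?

Fixed-length: 3 bits × 304 symbols = 912 bits.
Huffman merges:
a(13) + d(18) → 31
c(24) + h(26) → 50
31 + e(43) → 74
50 + f(52) → 102
g(57) + b(71) → 128
74 + 102 → 176
128 + 176 → 304
Huffman total = 31 + 50 + 74 + 102 + 128 + 176 + 304 = 865 bits.
Saving = 912 − 865 = 47 bits.

47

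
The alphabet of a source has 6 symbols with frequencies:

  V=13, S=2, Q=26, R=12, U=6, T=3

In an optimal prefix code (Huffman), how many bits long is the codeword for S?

Repeatedly merge the two smallest:
merge S(2) and T(3): 5
merge 5 and U(6): 11
merge 11 and R(12): 23
merge V(13) and 23: 36
merge Q(26) and 36: 62
S's leaf is at depth 5, giving a 5-bit codeword.

5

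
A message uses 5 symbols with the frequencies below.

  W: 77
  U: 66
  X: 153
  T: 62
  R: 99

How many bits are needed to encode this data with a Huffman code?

Greedily combine the two least-frequent nodes:
T(62) + U(66) → 128
W(77) + R(99) → 176
128 + X(153) → 281
176 + 281 → 457
Total encoded bits = sum of merged weights = 128 + 176 + 281 + 457 = 1042.

1042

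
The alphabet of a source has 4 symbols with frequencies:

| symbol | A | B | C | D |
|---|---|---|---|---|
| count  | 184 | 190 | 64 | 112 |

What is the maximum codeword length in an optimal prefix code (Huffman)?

3

Merge the two lowest-weight nodes at each step:
combine C(64), D(112) → 176
combine 176, A(184) → 360
combine B(190), 360 → 550
The rarest symbols sit at the bottom; the longest codeword is 3 bits.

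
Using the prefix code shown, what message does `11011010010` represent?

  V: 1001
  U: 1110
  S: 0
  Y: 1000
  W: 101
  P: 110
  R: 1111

Read left to right; each codeword is recognised as soon as it completes (prefix code):
  110→P | 110→P | 1001→V | 0→S
Decoded message: PPVS

PPVS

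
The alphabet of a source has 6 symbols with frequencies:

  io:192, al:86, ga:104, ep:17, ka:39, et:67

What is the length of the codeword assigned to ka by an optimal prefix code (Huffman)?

Huffman merges, smallest pair first:
combine ep(17), ka(39) → 56
combine 56, et(67) → 123
combine al(86), ga(104) → 190
combine 123, 190 → 313
combine io(192), 313 → 505
The subtree containing ka is merged 4 times, so code length = 4.

4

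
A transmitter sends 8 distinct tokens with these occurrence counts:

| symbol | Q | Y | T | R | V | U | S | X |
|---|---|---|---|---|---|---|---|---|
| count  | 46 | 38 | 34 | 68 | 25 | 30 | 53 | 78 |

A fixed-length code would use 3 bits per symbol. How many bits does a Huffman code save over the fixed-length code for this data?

Fixed-length: 3 bits × 372 symbols = 1116 bits.
Huffman merges:
merge V(25) and U(30): 55
merge T(34) and Y(38): 72
merge Q(46) and S(53): 99
merge 55 and R(68): 123
merge 72 and X(78): 150
merge 99 and 123: 222
merge 150 and 222: 372
Huffman total = 55 + 72 + 99 + 123 + 150 + 222 + 372 = 1093 bits.
Saving = 1116 − 1093 = 23 bits.

23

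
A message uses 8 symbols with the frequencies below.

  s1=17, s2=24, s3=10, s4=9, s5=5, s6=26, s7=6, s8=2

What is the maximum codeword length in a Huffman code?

5

Merge the two lowest-weight nodes at each step:
merge s8(2) and s5(5): 7
merge s7(6) and 7: 13
merge s4(9) and s3(10): 19
merge 13 and s1(17): 30
merge 19 and s2(24): 43
merge s6(26) and 30: 56
merge 43 and 56: 99
Maximum depth reached is 5.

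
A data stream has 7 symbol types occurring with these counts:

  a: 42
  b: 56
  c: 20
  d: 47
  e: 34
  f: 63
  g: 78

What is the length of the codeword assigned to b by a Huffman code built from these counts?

3

Build the tree from the bottom:
combine c(20), e(34) → 54
combine a(42), d(47) → 89
combine 54, b(56) → 110
combine f(63), g(78) → 141
combine 89, 110 → 199
combine 141, 199 → 340
b sits 3 levels below the root, so its codeword is 3 bits.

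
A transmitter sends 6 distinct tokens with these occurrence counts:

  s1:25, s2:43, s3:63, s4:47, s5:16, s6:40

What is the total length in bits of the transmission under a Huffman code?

Merge the two smallest weights repeatedly:
merge s5(16) and s1(25): 41
merge s6(40) and 41: 81
merge s2(43) and s4(47): 90
merge s3(63) and 81: 144
merge 90 and 144: 234
The encoded length is the sum of every internal node's weight: 41 + 81 + 90 + 144 + 234 = 590 bits.

590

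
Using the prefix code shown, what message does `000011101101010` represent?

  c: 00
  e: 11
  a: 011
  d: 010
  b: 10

ccebedb

Read left to right; each codeword is recognised as soon as it completes (prefix code):
  00→c | 00→c | 11→e | 10→b | 11→e | 010→d | 10→b
Decoded message: ccebedb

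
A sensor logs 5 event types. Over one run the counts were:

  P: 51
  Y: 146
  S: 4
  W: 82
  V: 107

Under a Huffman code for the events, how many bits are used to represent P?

Huffman merges, smallest pair first:
S(4) + P(51) → 55
55 + W(82) → 137
V(107) + 137 → 244
Y(146) + 244 → 390
P's leaf is at depth 4, giving a 4-bit codeword.

4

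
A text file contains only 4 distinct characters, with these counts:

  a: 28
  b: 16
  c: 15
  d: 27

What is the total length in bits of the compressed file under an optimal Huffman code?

172

Build the Huffman tree bottom-up:
c(15) + b(16) → 31
d(27) + a(28) → 55
31 + 55 → 86
Each symbol's bit-cost is frequency × depth; summing gives 172 bits (equivalently 31 + 55 + 86).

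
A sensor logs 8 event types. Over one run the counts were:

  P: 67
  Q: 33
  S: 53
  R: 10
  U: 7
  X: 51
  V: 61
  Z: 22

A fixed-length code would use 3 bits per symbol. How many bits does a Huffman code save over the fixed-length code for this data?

Fixed-length: 3 bits × 304 symbols = 912 bits.
Huffman merges:
merge U(7) and R(10): 17
merge 17 and Z(22): 39
merge Q(33) and 39: 72
merge X(51) and S(53): 104
merge V(61) and P(67): 128
merge 72 and 104: 176
merge 128 and 176: 304
Huffman total = 17 + 39 + 72 + 104 + 128 + 176 + 304 = 840 bits.
Saving = 912 − 840 = 72 bits.

72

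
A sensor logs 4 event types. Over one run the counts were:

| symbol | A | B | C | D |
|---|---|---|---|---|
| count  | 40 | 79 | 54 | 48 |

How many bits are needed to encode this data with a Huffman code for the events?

Greedily combine the two least-frequent nodes:
merge A(40) and D(48): 88
merge C(54) and B(79): 133
merge 88 and 133: 221
Each symbol's bit-cost is frequency × depth; summing gives 442 bits (equivalently 88 + 133 + 221).

442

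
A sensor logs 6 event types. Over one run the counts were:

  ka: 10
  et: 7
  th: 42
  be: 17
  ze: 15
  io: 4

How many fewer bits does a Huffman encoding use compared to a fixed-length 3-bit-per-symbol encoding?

Fixed-length: 3 bits × 95 symbols = 285 bits.
Huffman merges:
merge io(4) and et(7): 11
merge ka(10) and 11: 21
merge ze(15) and be(17): 32
merge 21 and 32: 53
merge th(42) and 53: 95
Huffman total = 11 + 21 + 32 + 53 + 95 = 212 bits.
Saving = 285 − 212 = 73 bits.

73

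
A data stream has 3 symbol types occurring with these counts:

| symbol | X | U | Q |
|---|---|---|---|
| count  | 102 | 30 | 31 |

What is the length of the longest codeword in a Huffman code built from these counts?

Merge the two lowest-weight nodes at each step:
combine U(30), Q(31) → 61
combine 61, X(102) → 163
The first pair merged (U, Q) ends up deepest, at depth 2.

2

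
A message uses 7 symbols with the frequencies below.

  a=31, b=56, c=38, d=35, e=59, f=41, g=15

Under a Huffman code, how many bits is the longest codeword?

Merge the two lowest-weight nodes at each step:
combine g(15), a(31) → 46
combine d(35), c(38) → 73
combine f(41), 46 → 87
combine b(56), e(59) → 115
combine 73, 87 → 160
combine 115, 160 → 275
The rarest symbols sit at the bottom; the longest codeword is 4 bits.

4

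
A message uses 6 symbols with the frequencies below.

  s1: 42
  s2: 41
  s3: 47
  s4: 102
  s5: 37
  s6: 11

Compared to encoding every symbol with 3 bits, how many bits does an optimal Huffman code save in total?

156

Fixed-length: 3 bits × 280 symbols = 840 bits.
Huffman merges:
merge s6(11) and s5(37): 48
merge s2(41) and s1(42): 83
merge s3(47) and 48: 95
merge 83 and 95: 178
merge s4(102) and 178: 280
Huffman total = 48 + 83 + 95 + 178 + 280 = 684 bits.
Saving = 840 − 684 = 156 bits.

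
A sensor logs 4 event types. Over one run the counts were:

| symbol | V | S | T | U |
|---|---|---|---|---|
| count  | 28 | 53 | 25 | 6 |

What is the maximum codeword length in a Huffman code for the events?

3

Merge the two lowest-weight nodes at each step:
combine U(6), T(25) → 31
combine V(28), 31 → 59
combine S(53), 59 → 112
Maximum depth reached is 3.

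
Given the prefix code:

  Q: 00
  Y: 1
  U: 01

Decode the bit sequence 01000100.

Read left to right; each codeword is recognised as soon as it completes (prefix code):
  01→U | 00→Q | 01→U | 00→Q
Decoded message: UQUQ

UQUQ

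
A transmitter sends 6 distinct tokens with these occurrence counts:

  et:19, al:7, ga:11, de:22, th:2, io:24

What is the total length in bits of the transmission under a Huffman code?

199

Build the Huffman tree bottom-up:
th(2) + al(7) → 9
9 + ga(11) → 20
et(19) + 20 → 39
de(22) + io(24) → 46
39 + 46 → 85
The encoded length is the sum of every internal node's weight: 9 + 20 + 39 + 46 + 85 = 199 bits.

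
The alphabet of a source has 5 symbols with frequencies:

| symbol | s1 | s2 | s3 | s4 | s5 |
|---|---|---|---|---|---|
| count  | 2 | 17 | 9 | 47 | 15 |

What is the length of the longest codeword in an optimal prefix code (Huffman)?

Merge the two lowest-weight nodes at each step:
merge s1(2) and s3(9): 11
merge 11 and s5(15): 26
merge s2(17) and 26: 43
merge 43 and s4(47): 90
The first pair merged (s1, s3) ends up deepest, at depth 4.

4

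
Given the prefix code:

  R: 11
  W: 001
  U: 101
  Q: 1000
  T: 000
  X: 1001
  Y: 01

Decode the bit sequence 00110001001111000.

Read left to right; each codeword is recognised as soon as it completes (prefix code):
  001→W | 1000→Q | 1001→X | 11→R | 1000→Q
Decoded message: WQXRQ

WQXRQ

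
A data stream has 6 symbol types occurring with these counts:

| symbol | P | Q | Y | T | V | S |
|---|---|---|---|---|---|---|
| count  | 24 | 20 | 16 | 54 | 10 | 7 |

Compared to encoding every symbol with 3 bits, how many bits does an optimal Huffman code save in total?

91

Fixed-length: 3 bits × 131 symbols = 393 bits.
Huffman merges:
S(7) + V(10) → 17
Y(16) + 17 → 33
Q(20) + P(24) → 44
33 + 44 → 77
T(54) + 77 → 131
Huffman total = 17 + 33 + 44 + 77 + 131 = 302 bits.
Saving = 393 − 302 = 91 bits.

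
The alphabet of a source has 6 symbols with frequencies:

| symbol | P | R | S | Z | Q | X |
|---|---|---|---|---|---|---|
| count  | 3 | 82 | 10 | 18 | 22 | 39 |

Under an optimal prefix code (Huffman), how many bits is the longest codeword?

5

Merge the two lowest-weight nodes at each step:
combine P(3), S(10) → 13
combine 13, Z(18) → 31
combine Q(22), 31 → 53
combine X(39), 53 → 92
combine R(82), 92 → 174
The first pair merged (P, S) ends up deepest, at depth 5.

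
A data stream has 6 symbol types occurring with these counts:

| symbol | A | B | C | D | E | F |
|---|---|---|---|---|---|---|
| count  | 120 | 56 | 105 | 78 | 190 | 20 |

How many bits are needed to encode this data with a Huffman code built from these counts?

1368

Build the Huffman tree bottom-up:
combine F(20), B(56) → 76
combine 76, D(78) → 154
combine C(105), A(120) → 225
combine 154, E(190) → 344
combine 225, 344 → 569
Total encoded bits = sum of merged weights = 76 + 154 + 225 + 344 + 569 = 1368.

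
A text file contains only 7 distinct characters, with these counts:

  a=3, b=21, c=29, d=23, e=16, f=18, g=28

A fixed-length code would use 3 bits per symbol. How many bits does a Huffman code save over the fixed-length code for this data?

Fixed-length: 3 bits × 138 symbols = 414 bits.
Huffman merges:
merge a(3) and e(16): 19
merge f(18) and 19: 37
merge b(21) and d(23): 44
merge g(28) and c(29): 57
merge 37 and 44: 81
merge 57 and 81: 138
Huffman total = 19 + 37 + 44 + 57 + 81 + 138 = 376 bits.
Saving = 414 − 376 = 38 bits.

38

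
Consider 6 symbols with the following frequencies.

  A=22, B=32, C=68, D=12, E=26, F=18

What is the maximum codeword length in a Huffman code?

Merge the two lowest-weight nodes at each step:
D(12) + F(18) → 30
A(22) + E(26) → 48
30 + B(32) → 62
48 + 62 → 110
C(68) + 110 → 178
Maximum depth reached is 4.

4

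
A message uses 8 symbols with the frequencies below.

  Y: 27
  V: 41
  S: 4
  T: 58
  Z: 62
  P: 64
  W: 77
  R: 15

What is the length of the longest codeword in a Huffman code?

Merge the two lowest-weight nodes at each step:
merge S(4) and R(15): 19
merge 19 and Y(27): 46
merge V(41) and 46: 87
merge T(58) and Z(62): 120
merge P(64) and W(77): 141
merge 87 and 120: 207
merge 141 and 207: 348
The rarest symbols sit at the bottom; the longest codeword is 5 bits.

5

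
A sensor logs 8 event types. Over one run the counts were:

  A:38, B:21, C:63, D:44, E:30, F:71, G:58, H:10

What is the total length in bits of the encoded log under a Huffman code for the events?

963

Greedily combine the two least-frequent nodes:
combine H(10), B(21) → 31
combine E(30), 31 → 61
combine A(38), D(44) → 82
combine G(58), 61 → 119
combine C(63), F(71) → 134
combine 82, 119 → 201
combine 134, 201 → 335
Each symbol's bit-cost is frequency × depth; summing gives 963 bits (equivalently 31 + 61 + 82 + 119 + 134 + 201 + 335).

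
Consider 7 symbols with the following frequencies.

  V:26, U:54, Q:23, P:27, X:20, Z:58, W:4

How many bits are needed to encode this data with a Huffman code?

548

Merge the two smallest weights repeatedly:
combine W(4), X(20) → 24
combine Q(23), 24 → 47
combine V(26), P(27) → 53
combine 47, 53 → 100
combine U(54), Z(58) → 112
combine 100, 112 → 212
Total encoded bits = sum of merged weights = 24 + 47 + 53 + 100 + 112 + 212 = 548.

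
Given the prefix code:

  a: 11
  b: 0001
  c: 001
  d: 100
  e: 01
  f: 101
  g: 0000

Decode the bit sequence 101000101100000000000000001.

fbedgggc

Read left to right; each codeword is recognised as soon as it completes (prefix code):
  101→f | 0001→b | 01→e | 100→d | 0000→g | 0000→g | 0000→g | 001→c
Decoded message: fbedgggc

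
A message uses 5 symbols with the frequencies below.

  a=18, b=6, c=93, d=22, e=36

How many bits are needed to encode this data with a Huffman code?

327

Greedily combine the two least-frequent nodes:
b(6) + a(18) → 24
d(22) + 24 → 46
e(36) + 46 → 82
82 + c(93) → 175
The encoded length is the sum of every internal node's weight: 24 + 46 + 82 + 175 = 327 bits.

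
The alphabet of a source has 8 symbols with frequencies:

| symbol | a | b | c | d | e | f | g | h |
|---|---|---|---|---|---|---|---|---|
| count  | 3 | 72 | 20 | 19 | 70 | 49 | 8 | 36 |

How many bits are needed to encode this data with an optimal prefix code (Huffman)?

Merge the two smallest weights repeatedly:
a(3) + g(8) → 11
11 + d(19) → 30
c(20) + 30 → 50
h(36) + f(49) → 85
50 + e(70) → 120
b(72) + 85 → 157
120 + 157 → 277
The encoded length is the sum of every internal node's weight: 11 + 30 + 50 + 85 + 120 + 157 + 277 = 730 bits.

730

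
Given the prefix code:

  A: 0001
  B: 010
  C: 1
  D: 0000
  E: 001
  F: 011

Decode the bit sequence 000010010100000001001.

DCEBDEE

Read left to right; each codeword is recognised as soon as it completes (prefix code):
  0000→D | 1→C | 001→E | 010→B | 0000→D | 001→E | 001→E
Decoded message: DCEBDEE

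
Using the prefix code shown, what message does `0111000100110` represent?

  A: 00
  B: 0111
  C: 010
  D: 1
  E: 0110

BACE

Read left to right; each codeword is recognised as soon as it completes (prefix code):
  0111→B | 00→A | 010→C | 0110→E
Decoded message: BACE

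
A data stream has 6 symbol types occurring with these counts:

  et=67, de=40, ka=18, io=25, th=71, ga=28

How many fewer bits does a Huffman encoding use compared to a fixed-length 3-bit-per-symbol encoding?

138

Fixed-length: 3 bits × 249 symbols = 747 bits.
Huffman merges:
ka(18) + io(25) → 43
ga(28) + de(40) → 68
43 + et(67) → 110
68 + th(71) → 139
110 + 139 → 249
Huffman total = 43 + 68 + 110 + 139 + 249 = 609 bits.
Saving = 747 − 609 = 138 bits.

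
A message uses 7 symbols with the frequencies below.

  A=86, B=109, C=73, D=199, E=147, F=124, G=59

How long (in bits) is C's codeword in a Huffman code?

Huffman merges, smallest pair first:
combine G(59), C(73) → 132
combine A(86), B(109) → 195
combine F(124), 132 → 256
combine E(147), 195 → 342
combine D(199), 256 → 455
combine 342, 455 → 797
C sits 4 levels below the root, so its codeword is 4 bits.

4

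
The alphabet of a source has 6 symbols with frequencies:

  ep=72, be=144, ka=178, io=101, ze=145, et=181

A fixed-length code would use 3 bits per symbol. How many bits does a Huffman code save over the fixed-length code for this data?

Fixed-length: 3 bits × 821 symbols = 2463 bits.
Huffman merges:
combine ep(72), io(101) → 173
combine be(144), ze(145) → 289
combine 173, ka(178) → 351
combine et(181), 289 → 470
combine 351, 470 → 821
Huffman total = 173 + 289 + 351 + 470 + 821 = 2104 bits.
Saving = 2463 − 2104 = 359 bits.

359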